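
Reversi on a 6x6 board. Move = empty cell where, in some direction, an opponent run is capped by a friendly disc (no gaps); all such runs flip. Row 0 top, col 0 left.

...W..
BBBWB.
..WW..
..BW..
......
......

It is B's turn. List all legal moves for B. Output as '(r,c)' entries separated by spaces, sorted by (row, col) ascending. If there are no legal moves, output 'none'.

(0,2): no bracket -> illegal
(0,4): no bracket -> illegal
(2,1): no bracket -> illegal
(2,4): no bracket -> illegal
(3,1): no bracket -> illegal
(3,4): flips 2 -> legal
(4,2): no bracket -> illegal
(4,3): no bracket -> illegal
(4,4): flips 2 -> legal

Answer: (3,4) (4,4)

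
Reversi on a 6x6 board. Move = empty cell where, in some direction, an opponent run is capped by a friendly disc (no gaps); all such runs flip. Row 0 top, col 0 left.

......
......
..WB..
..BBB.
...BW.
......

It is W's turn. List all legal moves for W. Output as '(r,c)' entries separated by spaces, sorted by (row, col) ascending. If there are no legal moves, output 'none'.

Answer: (2,4) (4,2)

Derivation:
(1,2): no bracket -> illegal
(1,3): no bracket -> illegal
(1,4): no bracket -> illegal
(2,1): no bracket -> illegal
(2,4): flips 2 -> legal
(2,5): no bracket -> illegal
(3,1): no bracket -> illegal
(3,5): no bracket -> illegal
(4,1): no bracket -> illegal
(4,2): flips 2 -> legal
(4,5): no bracket -> illegal
(5,2): no bracket -> illegal
(5,3): no bracket -> illegal
(5,4): no bracket -> illegal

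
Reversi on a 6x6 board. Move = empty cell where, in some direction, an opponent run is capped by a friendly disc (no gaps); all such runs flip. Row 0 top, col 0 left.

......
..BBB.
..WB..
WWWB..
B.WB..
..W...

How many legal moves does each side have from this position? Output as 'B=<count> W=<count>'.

Answer: B=5 W=8

Derivation:
-- B to move --
(1,1): flips 1 -> legal
(2,0): flips 1 -> legal
(2,1): flips 2 -> legal
(4,1): flips 2 -> legal
(5,1): flips 1 -> legal
(5,3): no bracket -> illegal
B mobility = 5
-- W to move --
(0,1): no bracket -> illegal
(0,2): flips 1 -> legal
(0,3): no bracket -> illegal
(0,4): flips 1 -> legal
(0,5): flips 2 -> legal
(1,1): no bracket -> illegal
(1,5): no bracket -> illegal
(2,1): no bracket -> illegal
(2,4): flips 2 -> legal
(2,5): no bracket -> illegal
(3,4): flips 2 -> legal
(4,1): no bracket -> illegal
(4,4): flips 2 -> legal
(5,0): flips 1 -> legal
(5,1): no bracket -> illegal
(5,3): no bracket -> illegal
(5,4): flips 1 -> legal
W mobility = 8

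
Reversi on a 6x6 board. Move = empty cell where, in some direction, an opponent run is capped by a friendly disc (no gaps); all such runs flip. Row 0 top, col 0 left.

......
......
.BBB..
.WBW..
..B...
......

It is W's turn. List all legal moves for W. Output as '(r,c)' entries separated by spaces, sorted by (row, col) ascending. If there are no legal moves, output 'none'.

Answer: (1,1) (1,3) (5,1) (5,3)

Derivation:
(1,0): no bracket -> illegal
(1,1): flips 2 -> legal
(1,2): no bracket -> illegal
(1,3): flips 2 -> legal
(1,4): no bracket -> illegal
(2,0): no bracket -> illegal
(2,4): no bracket -> illegal
(3,0): no bracket -> illegal
(3,4): no bracket -> illegal
(4,1): no bracket -> illegal
(4,3): no bracket -> illegal
(5,1): flips 1 -> legal
(5,2): no bracket -> illegal
(5,3): flips 1 -> legal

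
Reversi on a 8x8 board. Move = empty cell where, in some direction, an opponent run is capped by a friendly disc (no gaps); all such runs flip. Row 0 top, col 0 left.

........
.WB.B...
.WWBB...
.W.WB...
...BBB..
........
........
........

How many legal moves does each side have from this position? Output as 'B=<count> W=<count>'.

-- B to move --
(0,0): flips 3 -> legal
(0,1): no bracket -> illegal
(0,2): no bracket -> illegal
(1,0): flips 1 -> legal
(1,3): no bracket -> illegal
(2,0): flips 2 -> legal
(3,0): flips 1 -> legal
(3,2): flips 2 -> legal
(4,0): no bracket -> illegal
(4,1): no bracket -> illegal
(4,2): flips 1 -> legal
B mobility = 6
-- W to move --
(0,1): no bracket -> illegal
(0,2): flips 1 -> legal
(0,3): flips 1 -> legal
(0,4): no bracket -> illegal
(0,5): no bracket -> illegal
(1,3): flips 2 -> legal
(1,5): flips 1 -> legal
(2,5): flips 2 -> legal
(3,2): no bracket -> illegal
(3,5): flips 1 -> legal
(3,6): no bracket -> illegal
(4,2): no bracket -> illegal
(4,6): no bracket -> illegal
(5,2): no bracket -> illegal
(5,3): flips 1 -> legal
(5,4): no bracket -> illegal
(5,5): flips 1 -> legal
(5,6): no bracket -> illegal
W mobility = 8

Answer: B=6 W=8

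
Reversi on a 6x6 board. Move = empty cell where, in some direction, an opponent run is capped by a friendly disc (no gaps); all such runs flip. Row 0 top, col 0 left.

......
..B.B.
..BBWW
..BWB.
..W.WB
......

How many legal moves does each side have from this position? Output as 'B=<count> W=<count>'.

Answer: B=4 W=9

Derivation:
-- B to move --
(1,3): no bracket -> illegal
(1,5): no bracket -> illegal
(3,1): no bracket -> illegal
(3,5): no bracket -> illegal
(4,1): no bracket -> illegal
(4,3): flips 2 -> legal
(5,1): no bracket -> illegal
(5,2): flips 1 -> legal
(5,3): no bracket -> illegal
(5,4): flips 1 -> legal
(5,5): flips 2 -> legal
B mobility = 4
-- W to move --
(0,1): no bracket -> illegal
(0,2): flips 3 -> legal
(0,3): flips 1 -> legal
(0,4): flips 1 -> legal
(0,5): no bracket -> illegal
(1,1): flips 1 -> legal
(1,3): flips 1 -> legal
(1,5): no bracket -> illegal
(2,1): flips 2 -> legal
(3,1): flips 1 -> legal
(3,5): flips 1 -> legal
(4,1): no bracket -> illegal
(4,3): flips 1 -> legal
(5,4): no bracket -> illegal
(5,5): no bracket -> illegal
W mobility = 9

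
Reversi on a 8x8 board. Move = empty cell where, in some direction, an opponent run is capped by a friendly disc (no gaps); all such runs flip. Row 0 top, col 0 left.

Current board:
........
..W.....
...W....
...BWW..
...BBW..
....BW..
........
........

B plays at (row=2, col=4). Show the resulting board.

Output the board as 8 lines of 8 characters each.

Place B at (2,4); scan 8 dirs for brackets.
Dir NW: first cell '.' (not opp) -> no flip
Dir N: first cell '.' (not opp) -> no flip
Dir NE: first cell '.' (not opp) -> no flip
Dir W: opp run (2,3), next='.' -> no flip
Dir E: first cell '.' (not opp) -> no flip
Dir SW: first cell 'B' (not opp) -> no flip
Dir S: opp run (3,4) capped by B -> flip
Dir SE: opp run (3,5), next='.' -> no flip
All flips: (3,4)

Answer: ........
..W.....
...WB...
...BBW..
...BBW..
....BW..
........
........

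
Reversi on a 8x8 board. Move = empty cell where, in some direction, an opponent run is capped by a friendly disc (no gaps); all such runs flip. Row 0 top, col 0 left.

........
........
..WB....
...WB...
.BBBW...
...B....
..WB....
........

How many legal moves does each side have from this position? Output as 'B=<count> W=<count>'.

-- B to move --
(1,1): no bracket -> illegal
(1,2): no bracket -> illegal
(1,3): no bracket -> illegal
(2,1): flips 1 -> legal
(2,4): flips 1 -> legal
(3,1): no bracket -> illegal
(3,2): flips 1 -> legal
(3,5): flips 1 -> legal
(4,5): flips 1 -> legal
(5,1): no bracket -> illegal
(5,2): no bracket -> illegal
(5,4): flips 1 -> legal
(5,5): no bracket -> illegal
(6,1): flips 1 -> legal
(7,1): flips 1 -> legal
(7,2): no bracket -> illegal
(7,3): no bracket -> illegal
B mobility = 8
-- W to move --
(1,2): no bracket -> illegal
(1,3): flips 1 -> legal
(1,4): no bracket -> illegal
(2,4): flips 2 -> legal
(2,5): no bracket -> illegal
(3,0): no bracket -> illegal
(3,1): no bracket -> illegal
(3,2): no bracket -> illegal
(3,5): flips 1 -> legal
(4,0): flips 3 -> legal
(4,5): no bracket -> illegal
(5,0): no bracket -> illegal
(5,1): flips 1 -> legal
(5,2): no bracket -> illegal
(5,4): no bracket -> illegal
(6,4): flips 1 -> legal
(7,2): no bracket -> illegal
(7,3): flips 3 -> legal
(7,4): no bracket -> illegal
W mobility = 7

Answer: B=8 W=7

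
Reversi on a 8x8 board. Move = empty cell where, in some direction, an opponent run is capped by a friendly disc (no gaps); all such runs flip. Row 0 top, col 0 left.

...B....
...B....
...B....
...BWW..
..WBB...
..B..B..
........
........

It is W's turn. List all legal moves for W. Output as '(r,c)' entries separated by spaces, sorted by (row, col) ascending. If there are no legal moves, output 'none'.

Answer: (1,2) (2,4) (3,2) (4,5) (5,3) (5,4) (6,1) (6,2)

Derivation:
(0,2): no bracket -> illegal
(0,4): no bracket -> illegal
(1,2): flips 1 -> legal
(1,4): no bracket -> illegal
(2,2): no bracket -> illegal
(2,4): flips 1 -> legal
(3,2): flips 1 -> legal
(4,1): no bracket -> illegal
(4,5): flips 2 -> legal
(4,6): no bracket -> illegal
(5,1): no bracket -> illegal
(5,3): flips 1 -> legal
(5,4): flips 1 -> legal
(5,6): no bracket -> illegal
(6,1): flips 2 -> legal
(6,2): flips 1 -> legal
(6,3): no bracket -> illegal
(6,4): no bracket -> illegal
(6,5): no bracket -> illegal
(6,6): no bracket -> illegal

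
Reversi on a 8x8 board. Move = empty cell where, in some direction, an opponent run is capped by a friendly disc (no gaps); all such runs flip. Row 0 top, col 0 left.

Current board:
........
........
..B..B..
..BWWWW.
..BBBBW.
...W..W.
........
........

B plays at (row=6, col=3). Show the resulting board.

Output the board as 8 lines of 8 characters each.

Place B at (6,3); scan 8 dirs for brackets.
Dir NW: first cell '.' (not opp) -> no flip
Dir N: opp run (5,3) capped by B -> flip
Dir NE: first cell '.' (not opp) -> no flip
Dir W: first cell '.' (not opp) -> no flip
Dir E: first cell '.' (not opp) -> no flip
Dir SW: first cell '.' (not opp) -> no flip
Dir S: first cell '.' (not opp) -> no flip
Dir SE: first cell '.' (not opp) -> no flip
All flips: (5,3)

Answer: ........
........
..B..B..
..BWWWW.
..BBBBW.
...B..W.
...B....
........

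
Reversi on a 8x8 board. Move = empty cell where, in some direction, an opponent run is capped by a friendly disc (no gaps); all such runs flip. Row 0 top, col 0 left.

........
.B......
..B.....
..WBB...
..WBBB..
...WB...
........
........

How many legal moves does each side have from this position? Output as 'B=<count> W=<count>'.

-- B to move --
(2,1): flips 1 -> legal
(2,3): no bracket -> illegal
(3,1): flips 1 -> legal
(4,1): flips 1 -> legal
(5,1): flips 1 -> legal
(5,2): flips 3 -> legal
(6,2): flips 1 -> legal
(6,3): flips 1 -> legal
(6,4): no bracket -> illegal
B mobility = 7
-- W to move --
(0,0): no bracket -> illegal
(0,1): no bracket -> illegal
(0,2): no bracket -> illegal
(1,0): no bracket -> illegal
(1,2): flips 1 -> legal
(1,3): no bracket -> illegal
(2,0): no bracket -> illegal
(2,1): no bracket -> illegal
(2,3): flips 2 -> legal
(2,4): flips 1 -> legal
(2,5): no bracket -> illegal
(3,1): no bracket -> illegal
(3,5): flips 3 -> legal
(3,6): no bracket -> illegal
(4,6): flips 3 -> legal
(5,2): no bracket -> illegal
(5,5): flips 1 -> legal
(5,6): no bracket -> illegal
(6,3): no bracket -> illegal
(6,4): no bracket -> illegal
(6,5): flips 2 -> legal
W mobility = 7

Answer: B=7 W=7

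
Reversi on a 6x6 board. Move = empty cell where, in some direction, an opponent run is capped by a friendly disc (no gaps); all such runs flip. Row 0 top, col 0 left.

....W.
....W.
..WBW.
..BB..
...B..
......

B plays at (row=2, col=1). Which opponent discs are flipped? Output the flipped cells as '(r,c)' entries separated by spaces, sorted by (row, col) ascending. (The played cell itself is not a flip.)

Answer: (2,2)

Derivation:
Dir NW: first cell '.' (not opp) -> no flip
Dir N: first cell '.' (not opp) -> no flip
Dir NE: first cell '.' (not opp) -> no flip
Dir W: first cell '.' (not opp) -> no flip
Dir E: opp run (2,2) capped by B -> flip
Dir SW: first cell '.' (not opp) -> no flip
Dir S: first cell '.' (not opp) -> no flip
Dir SE: first cell 'B' (not opp) -> no flip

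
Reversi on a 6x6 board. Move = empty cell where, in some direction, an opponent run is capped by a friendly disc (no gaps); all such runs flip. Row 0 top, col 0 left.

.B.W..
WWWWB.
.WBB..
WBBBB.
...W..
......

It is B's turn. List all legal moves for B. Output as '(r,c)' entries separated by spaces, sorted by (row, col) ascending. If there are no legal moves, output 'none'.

(0,0): flips 1 -> legal
(0,2): flips 1 -> legal
(0,4): flips 1 -> legal
(2,0): flips 1 -> legal
(2,4): no bracket -> illegal
(4,0): no bracket -> illegal
(4,1): no bracket -> illegal
(4,2): no bracket -> illegal
(4,4): no bracket -> illegal
(5,2): flips 1 -> legal
(5,3): flips 1 -> legal
(5,4): flips 1 -> legal

Answer: (0,0) (0,2) (0,4) (2,0) (5,2) (5,3) (5,4)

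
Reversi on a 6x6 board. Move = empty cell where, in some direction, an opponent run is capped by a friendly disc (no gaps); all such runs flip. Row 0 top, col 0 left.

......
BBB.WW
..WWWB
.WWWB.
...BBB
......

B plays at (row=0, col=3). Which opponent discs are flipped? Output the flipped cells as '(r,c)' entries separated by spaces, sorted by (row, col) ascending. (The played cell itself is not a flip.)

Dir NW: edge -> no flip
Dir N: edge -> no flip
Dir NE: edge -> no flip
Dir W: first cell '.' (not opp) -> no flip
Dir E: first cell '.' (not opp) -> no flip
Dir SW: first cell 'B' (not opp) -> no flip
Dir S: first cell '.' (not opp) -> no flip
Dir SE: opp run (1,4) capped by B -> flip

Answer: (1,4)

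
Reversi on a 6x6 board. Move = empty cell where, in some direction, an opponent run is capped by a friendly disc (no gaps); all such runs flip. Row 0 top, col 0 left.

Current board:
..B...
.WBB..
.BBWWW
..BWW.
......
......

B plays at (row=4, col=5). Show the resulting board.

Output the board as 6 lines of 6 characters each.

Place B at (4,5); scan 8 dirs for brackets.
Dir NW: opp run (3,4) (2,3) capped by B -> flip
Dir N: first cell '.' (not opp) -> no flip
Dir NE: edge -> no flip
Dir W: first cell '.' (not opp) -> no flip
Dir E: edge -> no flip
Dir SW: first cell '.' (not opp) -> no flip
Dir S: first cell '.' (not opp) -> no flip
Dir SE: edge -> no flip
All flips: (2,3) (3,4)

Answer: ..B...
.WBB..
.BBBWW
..BWB.
.....B
......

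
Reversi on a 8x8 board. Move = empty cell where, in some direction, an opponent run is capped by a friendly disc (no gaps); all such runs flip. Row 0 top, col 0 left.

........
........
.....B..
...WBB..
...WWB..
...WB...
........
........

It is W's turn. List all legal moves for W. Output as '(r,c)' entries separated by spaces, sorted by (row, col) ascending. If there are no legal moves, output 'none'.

Answer: (1,6) (2,4) (2,6) (3,6) (4,6) (5,5) (6,4) (6,5)

Derivation:
(1,4): no bracket -> illegal
(1,5): no bracket -> illegal
(1,6): flips 2 -> legal
(2,3): no bracket -> illegal
(2,4): flips 1 -> legal
(2,6): flips 1 -> legal
(3,6): flips 2 -> legal
(4,6): flips 1 -> legal
(5,5): flips 1 -> legal
(5,6): no bracket -> illegal
(6,3): no bracket -> illegal
(6,4): flips 1 -> legal
(6,5): flips 1 -> legal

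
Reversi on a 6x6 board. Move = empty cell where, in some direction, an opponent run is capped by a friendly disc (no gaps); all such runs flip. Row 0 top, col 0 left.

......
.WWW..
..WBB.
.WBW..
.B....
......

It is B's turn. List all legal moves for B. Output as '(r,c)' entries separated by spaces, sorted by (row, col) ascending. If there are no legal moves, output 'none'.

Answer: (0,1) (0,2) (0,3) (2,1) (3,0) (3,4) (4,2) (4,3)

Derivation:
(0,0): no bracket -> illegal
(0,1): flips 1 -> legal
(0,2): flips 3 -> legal
(0,3): flips 1 -> legal
(0,4): no bracket -> illegal
(1,0): no bracket -> illegal
(1,4): no bracket -> illegal
(2,0): no bracket -> illegal
(2,1): flips 2 -> legal
(3,0): flips 1 -> legal
(3,4): flips 1 -> legal
(4,0): no bracket -> illegal
(4,2): flips 1 -> legal
(4,3): flips 1 -> legal
(4,4): no bracket -> illegal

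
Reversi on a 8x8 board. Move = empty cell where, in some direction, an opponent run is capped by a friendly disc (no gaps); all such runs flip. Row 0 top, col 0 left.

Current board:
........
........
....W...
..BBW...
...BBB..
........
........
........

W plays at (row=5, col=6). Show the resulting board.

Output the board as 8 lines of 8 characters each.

Answer: ........
........
....W...
..BBW...
...BBW..
......W.
........
........

Derivation:
Place W at (5,6); scan 8 dirs for brackets.
Dir NW: opp run (4,5) capped by W -> flip
Dir N: first cell '.' (not opp) -> no flip
Dir NE: first cell '.' (not opp) -> no flip
Dir W: first cell '.' (not opp) -> no flip
Dir E: first cell '.' (not opp) -> no flip
Dir SW: first cell '.' (not opp) -> no flip
Dir S: first cell '.' (not opp) -> no flip
Dir SE: first cell '.' (not opp) -> no flip
All flips: (4,5)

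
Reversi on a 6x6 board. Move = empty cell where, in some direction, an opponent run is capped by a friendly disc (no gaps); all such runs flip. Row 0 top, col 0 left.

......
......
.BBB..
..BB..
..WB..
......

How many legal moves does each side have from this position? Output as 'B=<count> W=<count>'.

-- B to move --
(3,1): no bracket -> illegal
(4,1): flips 1 -> legal
(5,1): flips 1 -> legal
(5,2): flips 1 -> legal
(5,3): no bracket -> illegal
B mobility = 3
-- W to move --
(1,0): no bracket -> illegal
(1,1): no bracket -> illegal
(1,2): flips 2 -> legal
(1,3): no bracket -> illegal
(1,4): no bracket -> illegal
(2,0): no bracket -> illegal
(2,4): flips 1 -> legal
(3,0): no bracket -> illegal
(3,1): no bracket -> illegal
(3,4): no bracket -> illegal
(4,1): no bracket -> illegal
(4,4): flips 1 -> legal
(5,2): no bracket -> illegal
(5,3): no bracket -> illegal
(5,4): no bracket -> illegal
W mobility = 3

Answer: B=3 W=3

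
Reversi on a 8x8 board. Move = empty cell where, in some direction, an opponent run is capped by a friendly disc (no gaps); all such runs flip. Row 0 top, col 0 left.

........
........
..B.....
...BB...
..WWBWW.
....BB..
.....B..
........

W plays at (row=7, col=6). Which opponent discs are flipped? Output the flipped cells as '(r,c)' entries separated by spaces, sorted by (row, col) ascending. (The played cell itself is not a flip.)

Dir NW: opp run (6,5) (5,4) capped by W -> flip
Dir N: first cell '.' (not opp) -> no flip
Dir NE: first cell '.' (not opp) -> no flip
Dir W: first cell '.' (not opp) -> no flip
Dir E: first cell '.' (not opp) -> no flip
Dir SW: edge -> no flip
Dir S: edge -> no flip
Dir SE: edge -> no flip

Answer: (5,4) (6,5)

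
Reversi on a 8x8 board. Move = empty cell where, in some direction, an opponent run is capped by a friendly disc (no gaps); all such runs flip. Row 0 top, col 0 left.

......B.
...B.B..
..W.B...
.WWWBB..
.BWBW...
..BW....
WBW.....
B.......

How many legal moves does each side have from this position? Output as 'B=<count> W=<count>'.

Answer: B=12 W=8

Derivation:
-- B to move --
(1,1): no bracket -> illegal
(1,2): flips 3 -> legal
(2,0): no bracket -> illegal
(2,1): flips 2 -> legal
(2,3): flips 2 -> legal
(3,0): flips 3 -> legal
(4,0): flips 2 -> legal
(4,5): flips 1 -> legal
(5,0): flips 1 -> legal
(5,1): flips 2 -> legal
(5,4): flips 2 -> legal
(5,5): no bracket -> illegal
(6,3): flips 2 -> legal
(6,4): no bracket -> illegal
(7,1): flips 3 -> legal
(7,2): flips 1 -> legal
(7,3): no bracket -> illegal
B mobility = 12
-- W to move --
(0,2): no bracket -> illegal
(0,3): no bracket -> illegal
(0,4): flips 1 -> legal
(0,5): no bracket -> illegal
(0,7): no bracket -> illegal
(1,2): no bracket -> illegal
(1,4): flips 2 -> legal
(1,6): no bracket -> illegal
(1,7): no bracket -> illegal
(2,3): no bracket -> illegal
(2,5): no bracket -> illegal
(2,6): flips 1 -> legal
(3,0): no bracket -> illegal
(3,6): flips 2 -> legal
(4,0): flips 1 -> legal
(4,5): no bracket -> illegal
(4,6): no bracket -> illegal
(5,0): flips 1 -> legal
(5,1): flips 2 -> legal
(5,4): flips 1 -> legal
(6,3): no bracket -> illegal
(7,1): no bracket -> illegal
(7,2): no bracket -> illegal
W mobility = 8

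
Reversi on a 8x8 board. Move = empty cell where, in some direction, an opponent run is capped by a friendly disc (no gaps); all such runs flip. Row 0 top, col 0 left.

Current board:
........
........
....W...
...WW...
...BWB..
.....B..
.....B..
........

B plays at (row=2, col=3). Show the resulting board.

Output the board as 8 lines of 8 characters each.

Place B at (2,3); scan 8 dirs for brackets.
Dir NW: first cell '.' (not opp) -> no flip
Dir N: first cell '.' (not opp) -> no flip
Dir NE: first cell '.' (not opp) -> no flip
Dir W: first cell '.' (not opp) -> no flip
Dir E: opp run (2,4), next='.' -> no flip
Dir SW: first cell '.' (not opp) -> no flip
Dir S: opp run (3,3) capped by B -> flip
Dir SE: opp run (3,4) capped by B -> flip
All flips: (3,3) (3,4)

Answer: ........
........
...BW...
...BB...
...BWB..
.....B..
.....B..
........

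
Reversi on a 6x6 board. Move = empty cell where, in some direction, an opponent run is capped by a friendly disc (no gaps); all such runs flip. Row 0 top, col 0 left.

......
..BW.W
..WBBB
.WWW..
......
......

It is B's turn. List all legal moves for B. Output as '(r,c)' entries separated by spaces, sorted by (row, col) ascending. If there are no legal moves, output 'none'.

Answer: (0,2) (0,3) (0,5) (1,4) (2,1) (4,1) (4,2) (4,3)

Derivation:
(0,2): flips 1 -> legal
(0,3): flips 1 -> legal
(0,4): no bracket -> illegal
(0,5): flips 1 -> legal
(1,1): no bracket -> illegal
(1,4): flips 1 -> legal
(2,0): no bracket -> illegal
(2,1): flips 1 -> legal
(3,0): no bracket -> illegal
(3,4): no bracket -> illegal
(4,0): no bracket -> illegal
(4,1): flips 1 -> legal
(4,2): flips 3 -> legal
(4,3): flips 1 -> legal
(4,4): no bracket -> illegal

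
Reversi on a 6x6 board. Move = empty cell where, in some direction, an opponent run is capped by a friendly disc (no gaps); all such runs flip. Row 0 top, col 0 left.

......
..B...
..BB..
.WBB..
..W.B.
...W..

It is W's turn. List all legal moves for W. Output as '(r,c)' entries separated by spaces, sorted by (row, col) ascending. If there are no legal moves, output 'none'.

(0,1): no bracket -> illegal
(0,2): flips 3 -> legal
(0,3): no bracket -> illegal
(1,1): no bracket -> illegal
(1,3): flips 1 -> legal
(1,4): no bracket -> illegal
(2,1): no bracket -> illegal
(2,4): flips 1 -> legal
(3,4): flips 2 -> legal
(3,5): flips 1 -> legal
(4,1): no bracket -> illegal
(4,3): no bracket -> illegal
(4,5): no bracket -> illegal
(5,4): no bracket -> illegal
(5,5): no bracket -> illegal

Answer: (0,2) (1,3) (2,4) (3,4) (3,5)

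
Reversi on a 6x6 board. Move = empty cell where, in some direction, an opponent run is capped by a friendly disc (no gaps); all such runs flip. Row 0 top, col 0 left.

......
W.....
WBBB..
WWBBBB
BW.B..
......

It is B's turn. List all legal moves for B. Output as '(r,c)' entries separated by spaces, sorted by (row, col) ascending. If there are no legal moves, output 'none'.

Answer: (0,0) (4,2) (5,0) (5,1)

Derivation:
(0,0): flips 3 -> legal
(0,1): no bracket -> illegal
(1,1): no bracket -> illegal
(4,2): flips 1 -> legal
(5,0): flips 1 -> legal
(5,1): flips 2 -> legal
(5,2): no bracket -> illegal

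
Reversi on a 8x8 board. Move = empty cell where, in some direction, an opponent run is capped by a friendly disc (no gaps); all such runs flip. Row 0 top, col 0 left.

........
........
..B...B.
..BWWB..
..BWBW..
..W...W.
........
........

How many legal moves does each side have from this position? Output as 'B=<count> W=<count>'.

-- B to move --
(2,3): no bracket -> illegal
(2,4): flips 2 -> legal
(2,5): no bracket -> illegal
(3,6): no bracket -> illegal
(4,1): no bracket -> illegal
(4,6): flips 1 -> legal
(4,7): no bracket -> illegal
(5,1): no bracket -> illegal
(5,3): no bracket -> illegal
(5,4): flips 1 -> legal
(5,5): flips 1 -> legal
(5,7): no bracket -> illegal
(6,1): no bracket -> illegal
(6,2): flips 1 -> legal
(6,3): no bracket -> illegal
(6,5): no bracket -> illegal
(6,6): no bracket -> illegal
(6,7): no bracket -> illegal
B mobility = 5
-- W to move --
(1,1): flips 1 -> legal
(1,2): flips 3 -> legal
(1,3): no bracket -> illegal
(1,5): no bracket -> illegal
(1,6): no bracket -> illegal
(1,7): no bracket -> illegal
(2,1): flips 1 -> legal
(2,3): no bracket -> illegal
(2,4): no bracket -> illegal
(2,5): flips 1 -> legal
(2,7): no bracket -> illegal
(3,1): flips 1 -> legal
(3,6): flips 1 -> legal
(3,7): no bracket -> illegal
(4,1): flips 1 -> legal
(4,6): no bracket -> illegal
(5,1): flips 1 -> legal
(5,3): no bracket -> illegal
(5,4): flips 1 -> legal
(5,5): flips 1 -> legal
W mobility = 10

Answer: B=5 W=10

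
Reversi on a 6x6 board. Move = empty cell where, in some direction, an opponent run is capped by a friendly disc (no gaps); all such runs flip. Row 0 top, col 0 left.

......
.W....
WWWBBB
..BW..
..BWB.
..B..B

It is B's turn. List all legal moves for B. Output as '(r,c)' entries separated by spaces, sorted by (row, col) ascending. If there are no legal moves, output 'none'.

(0,0): flips 3 -> legal
(0,1): no bracket -> illegal
(0,2): no bracket -> illegal
(1,0): flips 1 -> legal
(1,2): flips 1 -> legal
(1,3): no bracket -> illegal
(3,0): no bracket -> illegal
(3,1): no bracket -> illegal
(3,4): flips 2 -> legal
(5,3): flips 2 -> legal
(5,4): flips 1 -> legal

Answer: (0,0) (1,0) (1,2) (3,4) (5,3) (5,4)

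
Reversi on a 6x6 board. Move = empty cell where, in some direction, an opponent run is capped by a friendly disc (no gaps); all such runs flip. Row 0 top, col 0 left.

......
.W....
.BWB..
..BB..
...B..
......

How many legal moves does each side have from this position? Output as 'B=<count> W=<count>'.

Answer: B=3 W=5

Derivation:
-- B to move --
(0,0): flips 2 -> legal
(0,1): flips 1 -> legal
(0,2): no bracket -> illegal
(1,0): no bracket -> illegal
(1,2): flips 1 -> legal
(1,3): no bracket -> illegal
(2,0): no bracket -> illegal
(3,1): no bracket -> illegal
B mobility = 3
-- W to move --
(1,0): no bracket -> illegal
(1,2): no bracket -> illegal
(1,3): no bracket -> illegal
(1,4): no bracket -> illegal
(2,0): flips 1 -> legal
(2,4): flips 1 -> legal
(3,0): no bracket -> illegal
(3,1): flips 1 -> legal
(3,4): no bracket -> illegal
(4,1): no bracket -> illegal
(4,2): flips 1 -> legal
(4,4): flips 1 -> legal
(5,2): no bracket -> illegal
(5,3): no bracket -> illegal
(5,4): no bracket -> illegal
W mobility = 5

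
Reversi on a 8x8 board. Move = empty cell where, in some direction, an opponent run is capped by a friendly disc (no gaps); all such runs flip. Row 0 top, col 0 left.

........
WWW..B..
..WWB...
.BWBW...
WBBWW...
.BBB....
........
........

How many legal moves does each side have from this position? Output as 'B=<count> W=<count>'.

Answer: B=10 W=7

Derivation:
-- B to move --
(0,0): flips 2 -> legal
(0,1): no bracket -> illegal
(0,2): flips 3 -> legal
(0,3): no bracket -> illegal
(1,3): flips 2 -> legal
(1,4): flips 2 -> legal
(2,0): no bracket -> illegal
(2,1): flips 2 -> legal
(2,5): flips 2 -> legal
(3,0): no bracket -> illegal
(3,5): flips 2 -> legal
(4,5): flips 2 -> legal
(5,0): no bracket -> illegal
(5,4): flips 2 -> legal
(5,5): flips 1 -> legal
B mobility = 10
-- W to move --
(0,4): no bracket -> illegal
(0,5): no bracket -> illegal
(0,6): no bracket -> illegal
(1,3): no bracket -> illegal
(1,4): flips 1 -> legal
(1,6): no bracket -> illegal
(2,0): no bracket -> illegal
(2,1): no bracket -> illegal
(2,5): flips 1 -> legal
(2,6): no bracket -> illegal
(3,0): flips 1 -> legal
(3,5): no bracket -> illegal
(5,0): flips 1 -> legal
(5,4): no bracket -> illegal
(6,0): no bracket -> illegal
(6,1): flips 1 -> legal
(6,2): flips 4 -> legal
(6,3): flips 1 -> legal
(6,4): no bracket -> illegal
W mobility = 7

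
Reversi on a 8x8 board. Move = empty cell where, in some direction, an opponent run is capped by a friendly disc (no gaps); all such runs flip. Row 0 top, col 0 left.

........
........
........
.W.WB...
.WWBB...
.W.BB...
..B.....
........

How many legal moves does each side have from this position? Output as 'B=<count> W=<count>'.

-- B to move --
(2,0): flips 2 -> legal
(2,1): no bracket -> illegal
(2,2): flips 1 -> legal
(2,3): flips 1 -> legal
(2,4): no bracket -> illegal
(3,0): no bracket -> illegal
(3,2): flips 1 -> legal
(4,0): flips 3 -> legal
(5,0): no bracket -> illegal
(5,2): no bracket -> illegal
(6,0): no bracket -> illegal
(6,1): no bracket -> illegal
B mobility = 5
-- W to move --
(2,3): no bracket -> illegal
(2,4): no bracket -> illegal
(2,5): no bracket -> illegal
(3,2): no bracket -> illegal
(3,5): flips 1 -> legal
(4,5): flips 2 -> legal
(5,2): no bracket -> illegal
(5,5): flips 1 -> legal
(6,1): no bracket -> illegal
(6,3): flips 2 -> legal
(6,4): flips 1 -> legal
(6,5): no bracket -> illegal
(7,1): no bracket -> illegal
(7,2): no bracket -> illegal
(7,3): flips 1 -> legal
W mobility = 6

Answer: B=5 W=6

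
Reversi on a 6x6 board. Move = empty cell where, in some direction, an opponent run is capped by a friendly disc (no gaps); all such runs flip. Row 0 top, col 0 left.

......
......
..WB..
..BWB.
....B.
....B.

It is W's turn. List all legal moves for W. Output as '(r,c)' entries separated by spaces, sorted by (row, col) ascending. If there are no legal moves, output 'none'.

Answer: (1,3) (2,4) (3,1) (3,5) (4,2) (5,5)

Derivation:
(1,2): no bracket -> illegal
(1,3): flips 1 -> legal
(1,4): no bracket -> illegal
(2,1): no bracket -> illegal
(2,4): flips 1 -> legal
(2,5): no bracket -> illegal
(3,1): flips 1 -> legal
(3,5): flips 1 -> legal
(4,1): no bracket -> illegal
(4,2): flips 1 -> legal
(4,3): no bracket -> illegal
(4,5): no bracket -> illegal
(5,3): no bracket -> illegal
(5,5): flips 1 -> legal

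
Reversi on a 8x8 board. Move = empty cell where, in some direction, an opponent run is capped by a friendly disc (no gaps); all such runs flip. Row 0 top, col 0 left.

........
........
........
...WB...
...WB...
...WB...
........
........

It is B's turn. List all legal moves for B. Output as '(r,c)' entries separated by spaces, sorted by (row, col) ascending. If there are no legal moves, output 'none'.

(2,2): flips 1 -> legal
(2,3): no bracket -> illegal
(2,4): no bracket -> illegal
(3,2): flips 2 -> legal
(4,2): flips 1 -> legal
(5,2): flips 2 -> legal
(6,2): flips 1 -> legal
(6,3): no bracket -> illegal
(6,4): no bracket -> illegal

Answer: (2,2) (3,2) (4,2) (5,2) (6,2)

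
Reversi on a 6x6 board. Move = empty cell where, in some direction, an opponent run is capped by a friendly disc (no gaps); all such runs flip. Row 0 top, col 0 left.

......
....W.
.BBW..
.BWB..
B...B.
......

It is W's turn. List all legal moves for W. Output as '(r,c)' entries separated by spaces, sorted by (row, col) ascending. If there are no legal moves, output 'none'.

(1,0): flips 1 -> legal
(1,1): no bracket -> illegal
(1,2): flips 1 -> legal
(1,3): no bracket -> illegal
(2,0): flips 2 -> legal
(2,4): no bracket -> illegal
(3,0): flips 1 -> legal
(3,4): flips 1 -> legal
(3,5): no bracket -> illegal
(4,1): no bracket -> illegal
(4,2): no bracket -> illegal
(4,3): flips 1 -> legal
(4,5): no bracket -> illegal
(5,0): no bracket -> illegal
(5,1): no bracket -> illegal
(5,3): no bracket -> illegal
(5,4): no bracket -> illegal
(5,5): no bracket -> illegal

Answer: (1,0) (1,2) (2,0) (3,0) (3,4) (4,3)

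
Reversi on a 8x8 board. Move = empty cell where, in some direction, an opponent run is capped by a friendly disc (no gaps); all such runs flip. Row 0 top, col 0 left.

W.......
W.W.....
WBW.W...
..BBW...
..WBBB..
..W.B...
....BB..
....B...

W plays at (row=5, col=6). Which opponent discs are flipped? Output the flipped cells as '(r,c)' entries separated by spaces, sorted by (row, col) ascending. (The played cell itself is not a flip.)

Answer: (4,5)

Derivation:
Dir NW: opp run (4,5) capped by W -> flip
Dir N: first cell '.' (not opp) -> no flip
Dir NE: first cell '.' (not opp) -> no flip
Dir W: first cell '.' (not opp) -> no flip
Dir E: first cell '.' (not opp) -> no flip
Dir SW: opp run (6,5) (7,4), next=edge -> no flip
Dir S: first cell '.' (not opp) -> no flip
Dir SE: first cell '.' (not opp) -> no flip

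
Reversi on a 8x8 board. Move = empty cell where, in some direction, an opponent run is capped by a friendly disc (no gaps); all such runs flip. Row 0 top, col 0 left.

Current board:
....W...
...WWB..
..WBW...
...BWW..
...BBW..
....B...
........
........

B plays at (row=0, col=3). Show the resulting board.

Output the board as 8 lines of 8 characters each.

Answer: ...BW...
...BWB..
..WBW...
...BWW..
...BBW..
....B...
........
........

Derivation:
Place B at (0,3); scan 8 dirs for brackets.
Dir NW: edge -> no flip
Dir N: edge -> no flip
Dir NE: edge -> no flip
Dir W: first cell '.' (not opp) -> no flip
Dir E: opp run (0,4), next='.' -> no flip
Dir SW: first cell '.' (not opp) -> no flip
Dir S: opp run (1,3) capped by B -> flip
Dir SE: opp run (1,4), next='.' -> no flip
All flips: (1,3)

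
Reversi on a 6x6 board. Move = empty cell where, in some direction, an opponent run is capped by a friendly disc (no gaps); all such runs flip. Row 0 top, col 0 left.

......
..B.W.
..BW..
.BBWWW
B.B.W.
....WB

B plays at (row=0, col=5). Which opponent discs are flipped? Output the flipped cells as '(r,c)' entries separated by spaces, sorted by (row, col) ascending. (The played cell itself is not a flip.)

Dir NW: edge -> no flip
Dir N: edge -> no flip
Dir NE: edge -> no flip
Dir W: first cell '.' (not opp) -> no flip
Dir E: edge -> no flip
Dir SW: opp run (1,4) (2,3) capped by B -> flip
Dir S: first cell '.' (not opp) -> no flip
Dir SE: edge -> no flip

Answer: (1,4) (2,3)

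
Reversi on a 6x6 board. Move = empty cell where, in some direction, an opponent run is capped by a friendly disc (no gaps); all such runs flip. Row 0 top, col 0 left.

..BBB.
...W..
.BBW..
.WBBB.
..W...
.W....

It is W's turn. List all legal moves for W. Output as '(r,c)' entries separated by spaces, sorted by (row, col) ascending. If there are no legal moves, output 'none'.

(0,1): no bracket -> illegal
(0,5): no bracket -> illegal
(1,0): no bracket -> illegal
(1,1): flips 1 -> legal
(1,2): flips 2 -> legal
(1,4): no bracket -> illegal
(1,5): no bracket -> illegal
(2,0): flips 2 -> legal
(2,4): flips 1 -> legal
(2,5): no bracket -> illegal
(3,0): no bracket -> illegal
(3,5): flips 3 -> legal
(4,1): flips 1 -> legal
(4,3): flips 1 -> legal
(4,4): no bracket -> illegal
(4,5): flips 1 -> legal

Answer: (1,1) (1,2) (2,0) (2,4) (3,5) (4,1) (4,3) (4,5)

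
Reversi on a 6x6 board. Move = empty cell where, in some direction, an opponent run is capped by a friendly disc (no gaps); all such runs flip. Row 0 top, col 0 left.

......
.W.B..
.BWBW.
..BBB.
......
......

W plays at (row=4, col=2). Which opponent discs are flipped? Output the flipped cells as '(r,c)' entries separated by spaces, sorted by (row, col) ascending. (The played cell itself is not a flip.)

Answer: (3,2) (3,3)

Derivation:
Dir NW: first cell '.' (not opp) -> no flip
Dir N: opp run (3,2) capped by W -> flip
Dir NE: opp run (3,3) capped by W -> flip
Dir W: first cell '.' (not opp) -> no flip
Dir E: first cell '.' (not opp) -> no flip
Dir SW: first cell '.' (not opp) -> no flip
Dir S: first cell '.' (not opp) -> no flip
Dir SE: first cell '.' (not opp) -> no flip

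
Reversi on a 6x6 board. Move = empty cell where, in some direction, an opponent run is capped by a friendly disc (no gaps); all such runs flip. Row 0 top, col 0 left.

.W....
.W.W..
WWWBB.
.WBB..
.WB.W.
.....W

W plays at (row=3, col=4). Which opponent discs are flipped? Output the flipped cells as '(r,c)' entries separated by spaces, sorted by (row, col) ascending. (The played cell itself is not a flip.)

Answer: (3,2) (3,3)

Derivation:
Dir NW: opp run (2,3), next='.' -> no flip
Dir N: opp run (2,4), next='.' -> no flip
Dir NE: first cell '.' (not opp) -> no flip
Dir W: opp run (3,3) (3,2) capped by W -> flip
Dir E: first cell '.' (not opp) -> no flip
Dir SW: first cell '.' (not opp) -> no flip
Dir S: first cell 'W' (not opp) -> no flip
Dir SE: first cell '.' (not opp) -> no flip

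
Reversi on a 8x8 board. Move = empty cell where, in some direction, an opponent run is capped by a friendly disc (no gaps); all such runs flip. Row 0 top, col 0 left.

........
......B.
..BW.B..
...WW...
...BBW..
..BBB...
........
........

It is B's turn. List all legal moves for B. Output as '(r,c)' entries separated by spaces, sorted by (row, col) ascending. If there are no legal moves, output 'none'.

Answer: (1,3) (2,4) (3,6) (4,6)

Derivation:
(1,2): no bracket -> illegal
(1,3): flips 2 -> legal
(1,4): no bracket -> illegal
(2,4): flips 2 -> legal
(3,2): no bracket -> illegal
(3,5): no bracket -> illegal
(3,6): flips 1 -> legal
(4,2): no bracket -> illegal
(4,6): flips 1 -> legal
(5,5): no bracket -> illegal
(5,6): no bracket -> illegal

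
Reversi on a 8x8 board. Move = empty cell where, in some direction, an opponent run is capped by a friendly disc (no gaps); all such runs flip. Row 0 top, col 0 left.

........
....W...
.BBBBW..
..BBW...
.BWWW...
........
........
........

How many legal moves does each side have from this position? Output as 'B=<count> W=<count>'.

-- B to move --
(0,3): no bracket -> illegal
(0,4): flips 1 -> legal
(0,5): flips 1 -> legal
(1,3): no bracket -> illegal
(1,5): no bracket -> illegal
(1,6): no bracket -> illegal
(2,6): flips 1 -> legal
(3,1): no bracket -> illegal
(3,5): flips 1 -> legal
(3,6): no bracket -> illegal
(4,5): flips 4 -> legal
(5,1): flips 1 -> legal
(5,2): flips 1 -> legal
(5,3): flips 1 -> legal
(5,4): flips 3 -> legal
(5,5): flips 1 -> legal
B mobility = 10
-- W to move --
(1,0): flips 2 -> legal
(1,1): flips 2 -> legal
(1,2): flips 3 -> legal
(1,3): flips 2 -> legal
(1,5): flips 2 -> legal
(2,0): flips 4 -> legal
(3,0): no bracket -> illegal
(3,1): flips 2 -> legal
(3,5): no bracket -> illegal
(4,0): flips 1 -> legal
(5,0): flips 3 -> legal
(5,1): no bracket -> illegal
(5,2): no bracket -> illegal
W mobility = 9

Answer: B=10 W=9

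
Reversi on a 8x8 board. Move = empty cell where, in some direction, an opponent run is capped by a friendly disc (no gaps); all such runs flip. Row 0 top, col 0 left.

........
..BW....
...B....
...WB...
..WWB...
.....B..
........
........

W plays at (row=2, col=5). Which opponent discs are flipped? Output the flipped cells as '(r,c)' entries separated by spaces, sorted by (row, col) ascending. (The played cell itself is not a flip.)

Dir NW: first cell '.' (not opp) -> no flip
Dir N: first cell '.' (not opp) -> no flip
Dir NE: first cell '.' (not opp) -> no flip
Dir W: first cell '.' (not opp) -> no flip
Dir E: first cell '.' (not opp) -> no flip
Dir SW: opp run (3,4) capped by W -> flip
Dir S: first cell '.' (not opp) -> no flip
Dir SE: first cell '.' (not opp) -> no flip

Answer: (3,4)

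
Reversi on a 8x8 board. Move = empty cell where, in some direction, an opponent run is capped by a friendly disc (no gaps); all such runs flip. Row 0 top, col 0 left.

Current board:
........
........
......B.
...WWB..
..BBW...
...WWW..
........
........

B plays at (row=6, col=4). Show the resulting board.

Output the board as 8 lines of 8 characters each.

Answer: ........
........
......B.
...WWB..
..BBW...
...BWW..
....B...
........

Derivation:
Place B at (6,4); scan 8 dirs for brackets.
Dir NW: opp run (5,3) capped by B -> flip
Dir N: opp run (5,4) (4,4) (3,4), next='.' -> no flip
Dir NE: opp run (5,5), next='.' -> no flip
Dir W: first cell '.' (not opp) -> no flip
Dir E: first cell '.' (not opp) -> no flip
Dir SW: first cell '.' (not opp) -> no flip
Dir S: first cell '.' (not opp) -> no flip
Dir SE: first cell '.' (not opp) -> no flip
All flips: (5,3)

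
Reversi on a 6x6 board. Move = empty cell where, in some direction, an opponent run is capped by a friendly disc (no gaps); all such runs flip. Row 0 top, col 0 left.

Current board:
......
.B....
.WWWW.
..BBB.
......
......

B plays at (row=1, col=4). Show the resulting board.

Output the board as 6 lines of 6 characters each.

Answer: ......
.B..B.
.WWBB.
..BBB.
......
......

Derivation:
Place B at (1,4); scan 8 dirs for brackets.
Dir NW: first cell '.' (not opp) -> no flip
Dir N: first cell '.' (not opp) -> no flip
Dir NE: first cell '.' (not opp) -> no flip
Dir W: first cell '.' (not opp) -> no flip
Dir E: first cell '.' (not opp) -> no flip
Dir SW: opp run (2,3) capped by B -> flip
Dir S: opp run (2,4) capped by B -> flip
Dir SE: first cell '.' (not opp) -> no flip
All flips: (2,3) (2,4)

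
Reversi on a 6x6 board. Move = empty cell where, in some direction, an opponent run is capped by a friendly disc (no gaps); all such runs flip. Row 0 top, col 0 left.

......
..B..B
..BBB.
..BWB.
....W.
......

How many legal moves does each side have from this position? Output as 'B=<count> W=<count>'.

-- B to move --
(3,5): no bracket -> illegal
(4,2): flips 1 -> legal
(4,3): flips 1 -> legal
(4,5): no bracket -> illegal
(5,3): no bracket -> illegal
(5,4): flips 1 -> legal
(5,5): flips 2 -> legal
B mobility = 4
-- W to move --
(0,1): no bracket -> illegal
(0,2): no bracket -> illegal
(0,3): no bracket -> illegal
(0,4): no bracket -> illegal
(0,5): no bracket -> illegal
(1,1): flips 1 -> legal
(1,3): flips 1 -> legal
(1,4): flips 2 -> legal
(2,1): no bracket -> illegal
(2,5): no bracket -> illegal
(3,1): flips 1 -> legal
(3,5): flips 1 -> legal
(4,1): no bracket -> illegal
(4,2): no bracket -> illegal
(4,3): no bracket -> illegal
(4,5): no bracket -> illegal
W mobility = 5

Answer: B=4 W=5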